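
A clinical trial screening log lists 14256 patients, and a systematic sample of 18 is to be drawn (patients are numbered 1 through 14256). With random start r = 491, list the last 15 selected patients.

2867, 3659, 4451, 5243, 6035, 6827, 7619, 8411, 9203, 9995, 10787, 11579, 12371, 13163, 13955

k = N/n = 14256/18 = 792
4th selection = 491 + 3×792 = 2867
5th: 2867 + 792 = 3659
6th: 3659 + 792 = 4451
7th: 4451 + 792 = 5243
8th: 5243 + 792 = 6035
9th: 6035 + 792 = 6827
10th: 6827 + 792 = 7619
11th: 7619 + 792 = 8411
12th: 8411 + 792 = 9203
13th: 9203 + 792 = 9995
14th: 9995 + 792 = 10787
15th: 10787 + 792 = 11579
16th: 11579 + 792 = 12371
17th: 12371 + 792 = 13163
18th: 13163 + 792 = 13955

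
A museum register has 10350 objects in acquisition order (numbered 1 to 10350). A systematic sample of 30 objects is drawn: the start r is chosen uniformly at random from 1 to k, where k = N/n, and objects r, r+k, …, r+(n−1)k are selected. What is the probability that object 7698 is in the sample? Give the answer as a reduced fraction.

k = 10350/30 = 345.
Object 7698 is selected iff r ≡ 7698 (mod 345); exactly one such r in {1,…,345}.
Inclusion probability = 1/345.

1/345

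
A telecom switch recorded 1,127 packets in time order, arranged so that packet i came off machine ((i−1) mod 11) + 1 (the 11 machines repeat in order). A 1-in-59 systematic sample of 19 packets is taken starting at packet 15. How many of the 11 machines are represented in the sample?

Consecutive selections differ by k = 59, so their machine numbers differ by 59 mod 11 = 4.
gcd(59, 11) = 1, so the sample visits 11/1 = 11 distinct residues mod 11.
Start 15 is machine 4; the machines hit are 1, 2, 3, 4, 5, 6, 7, 8, 9, 10, 11.

11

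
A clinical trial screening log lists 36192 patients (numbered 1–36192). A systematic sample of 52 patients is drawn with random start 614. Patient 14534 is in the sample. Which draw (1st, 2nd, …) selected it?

21

k = 36192/52 = 696
position = (14534 − 614)/696 + 1 = 13920/696 + 1 = 20 + 1 = 21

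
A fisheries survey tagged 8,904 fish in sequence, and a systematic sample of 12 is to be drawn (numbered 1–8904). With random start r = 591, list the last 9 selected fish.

k = N/n = 8904/12 = 742
4th selection = 591 + 3×742 = 2817
5th: 2817 + 742 = 3559
6th: 3559 + 742 = 4301
7th: 4301 + 742 = 5043
8th: 5043 + 742 = 5785
9th: 5785 + 742 = 6527
10th: 6527 + 742 = 7269
11th: 7269 + 742 = 8011
12th: 8011 + 742 = 8753

2817, 3559, 4301, 5043, 5785, 6527, 7269, 8011, 8753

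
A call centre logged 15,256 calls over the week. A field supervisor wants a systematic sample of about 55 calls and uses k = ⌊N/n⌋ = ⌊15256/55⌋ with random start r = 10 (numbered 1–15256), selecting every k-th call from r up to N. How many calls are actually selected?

56

k = ⌊15256/55⌋ = 277
Achieved size = ⌊(15256 − 10)/277⌋ + 1 = ⌊15246/277⌋ + 1 = 55 + 1 = 56
(last selection: 10 + 55×277 = 15245 ≤ 15256; next would be 15522 > 15256)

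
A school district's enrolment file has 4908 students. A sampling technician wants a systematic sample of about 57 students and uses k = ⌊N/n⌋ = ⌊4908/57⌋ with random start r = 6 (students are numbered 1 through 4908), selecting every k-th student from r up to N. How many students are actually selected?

58

k = ⌊4908/57⌋ = 86
Achieved size = ⌊(4908 − 6)/86⌋ + 1 = ⌊4902/86⌋ + 1 = 57 + 1 = 58
(last selection: 6 + 57×86 = 4908 ≤ 4908; next would be 4994 > 4908)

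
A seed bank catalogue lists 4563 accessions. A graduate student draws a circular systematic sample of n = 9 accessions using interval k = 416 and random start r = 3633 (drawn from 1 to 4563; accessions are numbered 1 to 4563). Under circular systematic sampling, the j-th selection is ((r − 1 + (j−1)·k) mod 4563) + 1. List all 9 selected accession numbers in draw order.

Selection 1: 3633
Selection 2: 3633 + 416 = 4049
Selection 3: 4049 + 416 = 4465
Selection 4: 4465 + 416 = 4881 → 4881 − 4563 = 318
Selection 5: 318 + 416 = 734
Selection 6: 734 + 416 = 1150
Selection 7: 1150 + 416 = 1566
Selection 8: 1566 + 416 = 1982
Selection 9: 1982 + 416 = 2398

3633, 4049, 4465, 318, 734, 1150, 1566, 1982, 2398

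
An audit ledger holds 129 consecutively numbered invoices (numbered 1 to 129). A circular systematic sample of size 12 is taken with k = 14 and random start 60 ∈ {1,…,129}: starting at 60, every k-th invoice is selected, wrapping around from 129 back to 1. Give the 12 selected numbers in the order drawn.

Selection 1: 60
Selection 2: 60 + 14 = 74
Selection 3: 74 + 14 = 88
Selection 4: 88 + 14 = 102
Selection 5: 102 + 14 = 116
Selection 6: 116 + 14 = 130 → 130 − 129 = 1
Selection 7: 1 + 14 = 15
Selection 8: 15 + 14 = 29
Selection 9: 29 + 14 = 43
Selection 10: 43 + 14 = 57
Selection 11: 57 + 14 = 71
Selection 12: 71 + 14 = 85

60, 74, 88, 102, 116, 1, 15, 29, 43, 57, 71, 85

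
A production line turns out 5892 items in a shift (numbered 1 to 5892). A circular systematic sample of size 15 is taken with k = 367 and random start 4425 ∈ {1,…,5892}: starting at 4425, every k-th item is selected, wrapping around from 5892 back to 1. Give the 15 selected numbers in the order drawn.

Selection 1: 4425
Selection 2: 4425 + 367 = 4792
Selection 3: 4792 + 367 = 5159
Selection 4: 5159 + 367 = 5526
Selection 5: 5526 + 367 = 5893 → 5893 − 5892 = 1
Selection 6: 1 + 367 = 368
Selection 7: 368 + 367 = 735
Selection 8: 735 + 367 = 1102
Selection 9: 1102 + 367 = 1469
Selection 10: 1469 + 367 = 1836
Selection 11: 1836 + 367 = 2203
Selection 12: 2203 + 367 = 2570
Selection 13: 2570 + 367 = 2937
Selection 14: 2937 + 367 = 3304
Selection 15: 3304 + 367 = 3671

4425, 4792, 5159, 5526, 1, 368, 735, 1102, 1469, 1836, 2203, 2570, 2937, 3304, 3671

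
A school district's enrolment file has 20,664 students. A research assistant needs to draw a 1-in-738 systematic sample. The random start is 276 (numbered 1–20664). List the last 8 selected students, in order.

15036, 15774, 16512, 17250, 17988, 18726, 19464, 20202

21st selection = 276 + 20×738 = 15036
22nd: 15036 + 738 = 15774
23rd: 15774 + 738 = 16512
24th: 16512 + 738 = 17250
25th: 17250 + 738 = 17988
26th: 17988 + 738 = 18726
27th: 18726 + 738 = 19464
28th: 19464 + 738 = 20202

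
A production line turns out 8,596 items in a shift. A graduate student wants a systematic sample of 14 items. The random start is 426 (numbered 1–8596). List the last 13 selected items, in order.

k = N/n = 8596/14 = 614
2nd selection = 426 + 1×614 = 1040
3rd: 1040 + 614 = 1654
4th: 1654 + 614 = 2268
5th: 2268 + 614 = 2882
6th: 2882 + 614 = 3496
7th: 3496 + 614 = 4110
8th: 4110 + 614 = 4724
9th: 4724 + 614 = 5338
10th: 5338 + 614 = 5952
11th: 5952 + 614 = 6566
12th: 6566 + 614 = 7180
13th: 7180 + 614 = 7794
14th: 7794 + 614 = 8408

1040, 1654, 2268, 2882, 3496, 4110, 4724, 5338, 5952, 6566, 7180, 7794, 8408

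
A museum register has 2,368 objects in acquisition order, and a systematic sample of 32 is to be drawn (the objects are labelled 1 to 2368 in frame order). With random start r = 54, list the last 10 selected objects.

1682, 1756, 1830, 1904, 1978, 2052, 2126, 2200, 2274, 2348

k = N/n = 2368/32 = 74
23rd selection = 54 + 22×74 = 1682
24th: 1682 + 74 = 1756
25th: 1756 + 74 = 1830
26th: 1830 + 74 = 1904
27th: 1904 + 74 = 1978
28th: 1978 + 74 = 2052
29th: 2052 + 74 = 2126
30th: 2126 + 74 = 2200
31st: 2200 + 74 = 2274
32nd: 2274 + 74 = 2348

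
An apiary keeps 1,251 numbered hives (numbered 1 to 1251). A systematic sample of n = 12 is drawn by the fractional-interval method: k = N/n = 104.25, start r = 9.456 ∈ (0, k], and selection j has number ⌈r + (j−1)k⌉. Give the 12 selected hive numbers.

10, 114, 218, 323, 427, 531, 635, 740, 844, 948, 1052, 1157

j=1: r + 0k = 9.456 → ⌈·⌉ = 10
j=2: r + 1k = 113.706 → ⌈·⌉ = 114
j=3: r + 2k = 217.956 → ⌈·⌉ = 218
j=4: r + 3k = 322.206 → ⌈·⌉ = 323
j=5: r + 4k = 426.456 → ⌈·⌉ = 427
j=6: r + 5k = 530.706 → ⌈·⌉ = 531
j=7: r + 6k = 634.956 → ⌈·⌉ = 635
j=8: r + 7k = 739.206 → ⌈·⌉ = 740
j=9: r + 8k = 843.456 → ⌈·⌉ = 844
j=10: r + 9k = 947.706 → ⌈·⌉ = 948
j=11: r + 10k = 1051.956 → ⌈·⌉ = 1052
j=12: r + 11k = 1156.206 → ⌈·⌉ = 1157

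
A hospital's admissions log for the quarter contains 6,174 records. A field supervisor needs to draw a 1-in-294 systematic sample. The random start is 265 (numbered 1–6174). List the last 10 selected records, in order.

3499, 3793, 4087, 4381, 4675, 4969, 5263, 5557, 5851, 6145

12th selection = 265 + 11×294 = 3499
13th: 3499 + 294 = 3793
14th: 3793 + 294 = 4087
15th: 4087 + 294 = 4381
16th: 4381 + 294 = 4675
17th: 4675 + 294 = 4969
18th: 4969 + 294 = 5263
19th: 5263 + 294 = 5557
20th: 5557 + 294 = 5851
21st: 5851 + 294 = 6145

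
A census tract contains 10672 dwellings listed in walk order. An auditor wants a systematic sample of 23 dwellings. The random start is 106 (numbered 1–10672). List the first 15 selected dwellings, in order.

k = N/n = 10672/23 = 464
dwelling 1: 106
dwelling 2: 106 + 464 = 570
dwelling 3: 570 + 464 = 1034
dwelling 4: 1034 + 464 = 1498
dwelling 5: 1498 + 464 = 1962
dwelling 6: 1962 + 464 = 2426
dwelling 7: 2426 + 464 = 2890
dwelling 8: 2890 + 464 = 3354
dwelling 9: 3354 + 464 = 3818
dwelling 10: 3818 + 464 = 4282
dwelling 11: 4282 + 464 = 4746
dwelling 12: 4746 + 464 = 5210
dwelling 13: 5210 + 464 = 5674
dwelling 14: 5674 + 464 = 6138
dwelling 15: 6138 + 464 = 6602

106, 570, 1034, 1498, 1962, 2426, 2890, 3354, 3818, 4282, 4746, 5210, 5674, 6138, 6602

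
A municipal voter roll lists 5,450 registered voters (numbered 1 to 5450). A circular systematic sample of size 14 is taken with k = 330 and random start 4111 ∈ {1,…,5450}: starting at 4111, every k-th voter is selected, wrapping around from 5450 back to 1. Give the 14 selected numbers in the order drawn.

4111, 4441, 4771, 5101, 5431, 311, 641, 971, 1301, 1631, 1961, 2291, 2621, 2951

Selection 1: 4111
Selection 2: 4111 + 330 = 4441
Selection 3: 4441 + 330 = 4771
Selection 4: 4771 + 330 = 5101
Selection 5: 5101 + 330 = 5431
Selection 6: 5431 + 330 = 5761 → 5761 − 5450 = 311
Selection 7: 311 + 330 = 641
Selection 8: 641 + 330 = 971
Selection 9: 971 + 330 = 1301
Selection 10: 1301 + 330 = 1631
Selection 11: 1631 + 330 = 1961
Selection 12: 1961 + 330 = 2291
Selection 13: 2291 + 330 = 2621
Selection 14: 2621 + 330 = 2951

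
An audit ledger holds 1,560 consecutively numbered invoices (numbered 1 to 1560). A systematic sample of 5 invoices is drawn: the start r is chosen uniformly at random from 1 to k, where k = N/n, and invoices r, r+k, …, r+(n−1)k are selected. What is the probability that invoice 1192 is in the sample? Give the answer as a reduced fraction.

k = 1560/5 = 312.
Invoice 1192 is selected iff r ≡ 1192 (mod 312); exactly one such r in {1,…,312}.
Inclusion probability = 1/312.

1/312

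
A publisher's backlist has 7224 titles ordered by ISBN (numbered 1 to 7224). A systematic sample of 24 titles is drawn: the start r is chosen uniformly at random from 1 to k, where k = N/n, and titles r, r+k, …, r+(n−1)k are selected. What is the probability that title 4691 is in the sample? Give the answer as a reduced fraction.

1/301

k = 7224/24 = 301.
Title 4691 is selected iff r ≡ 4691 (mod 301); exactly one such r in {1,…,301}.
Inclusion probability = 1/301.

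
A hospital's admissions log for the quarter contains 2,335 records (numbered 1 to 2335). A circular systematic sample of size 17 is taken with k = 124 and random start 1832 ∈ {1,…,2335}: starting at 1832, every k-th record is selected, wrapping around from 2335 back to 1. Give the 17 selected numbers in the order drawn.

Selection 1: 1832
Selection 2: 1832 + 124 = 1956
Selection 3: 1956 + 124 = 2080
Selection 4: 2080 + 124 = 2204
Selection 5: 2204 + 124 = 2328
Selection 6: 2328 + 124 = 2452 → 2452 − 2335 = 117
Selection 7: 117 + 124 = 241
Selection 8: 241 + 124 = 365
Selection 9: 365 + 124 = 489
Selection 10: 489 + 124 = 613
Selection 11: 613 + 124 = 737
Selection 12: 737 + 124 = 861
Selection 13: 861 + 124 = 985
Selection 14: 985 + 124 = 1109
Selection 15: 1109 + 124 = 1233
Selection 16: 1233 + 124 = 1357
Selection 17: 1357 + 124 = 1481

1832, 1956, 2080, 2204, 2328, 117, 241, 365, 489, 613, 737, 861, 985, 1109, 1233, 1357, 1481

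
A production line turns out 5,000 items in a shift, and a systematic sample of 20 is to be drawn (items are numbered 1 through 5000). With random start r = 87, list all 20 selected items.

87, 337, 587, 837, 1087, 1337, 1587, 1837, 2087, 2337, 2587, 2837, 3087, 3337, 3587, 3837, 4087, 4337, 4587, 4837

k = N/n = 5000/20 = 250
item 1: 87
item 2: 87 + 250 = 337
item 3: 337 + 250 = 587
item 4: 587 + 250 = 837
item 5: 837 + 250 = 1087
item 6: 1087 + 250 = 1337
item 7: 1337 + 250 = 1587
item 8: 1587 + 250 = 1837
item 9: 1837 + 250 = 2087
item 10: 2087 + 250 = 2337
item 11: 2337 + 250 = 2587
item 12: 2587 + 250 = 2837
item 13: 2837 + 250 = 3087
item 14: 3087 + 250 = 3337
item 15: 3337 + 250 = 3587
item 16: 3587 + 250 = 3837
item 17: 3837 + 250 = 4087
item 18: 4087 + 250 = 4337
item 19: 4337 + 250 = 4587
item 20: 4587 + 250 = 4837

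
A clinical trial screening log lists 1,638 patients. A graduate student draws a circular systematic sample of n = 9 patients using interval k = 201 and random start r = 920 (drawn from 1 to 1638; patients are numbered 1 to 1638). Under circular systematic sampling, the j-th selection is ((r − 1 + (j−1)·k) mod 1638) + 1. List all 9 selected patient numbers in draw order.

920, 1121, 1322, 1523, 86, 287, 488, 689, 890

Selection 1: 920
Selection 2: 920 + 201 = 1121
Selection 3: 1121 + 201 = 1322
Selection 4: 1322 + 201 = 1523
Selection 5: 1523 + 201 = 1724 → 1724 − 1638 = 86
Selection 6: 86 + 201 = 287
Selection 7: 287 + 201 = 488
Selection 8: 488 + 201 = 689
Selection 9: 689 + 201 = 890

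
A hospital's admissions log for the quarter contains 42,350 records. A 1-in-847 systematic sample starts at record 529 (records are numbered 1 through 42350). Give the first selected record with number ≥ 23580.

24245

k = 847
Steps past start: ⌈(23580 − 529)/847⌉ = ⌈23051/847⌉ = 28
Selected record: 529 + 28×847 = 24245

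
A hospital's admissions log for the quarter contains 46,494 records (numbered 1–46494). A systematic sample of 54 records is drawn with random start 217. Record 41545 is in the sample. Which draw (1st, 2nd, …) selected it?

49

k = 46494/54 = 861
position = (41545 − 217)/861 + 1 = 41328/861 + 1 = 48 + 1 = 49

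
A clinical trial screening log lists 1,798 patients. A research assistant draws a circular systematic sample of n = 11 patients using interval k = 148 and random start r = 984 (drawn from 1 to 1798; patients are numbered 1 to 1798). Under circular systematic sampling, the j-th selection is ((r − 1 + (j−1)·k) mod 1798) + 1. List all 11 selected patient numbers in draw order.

Selection 1: 984
Selection 2: 984 + 148 = 1132
Selection 3: 1132 + 148 = 1280
Selection 4: 1280 + 148 = 1428
Selection 5: 1428 + 148 = 1576
Selection 6: 1576 + 148 = 1724
Selection 7: 1724 + 148 = 1872 → 1872 − 1798 = 74
Selection 8: 74 + 148 = 222
Selection 9: 222 + 148 = 370
Selection 10: 370 + 148 = 518
Selection 11: 518 + 148 = 666

984, 1132, 1280, 1428, 1576, 1724, 74, 222, 370, 518, 666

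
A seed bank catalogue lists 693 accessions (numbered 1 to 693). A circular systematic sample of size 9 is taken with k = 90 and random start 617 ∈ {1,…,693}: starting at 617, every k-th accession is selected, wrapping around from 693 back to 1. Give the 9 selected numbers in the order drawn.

617, 14, 104, 194, 284, 374, 464, 554, 644

Selection 1: 617
Selection 2: 617 + 90 = 707 → 707 − 693 = 14
Selection 3: 14 + 90 = 104
Selection 4: 104 + 90 = 194
Selection 5: 194 + 90 = 284
Selection 6: 284 + 90 = 374
Selection 7: 374 + 90 = 464
Selection 8: 464 + 90 = 554
Selection 9: 554 + 90 = 644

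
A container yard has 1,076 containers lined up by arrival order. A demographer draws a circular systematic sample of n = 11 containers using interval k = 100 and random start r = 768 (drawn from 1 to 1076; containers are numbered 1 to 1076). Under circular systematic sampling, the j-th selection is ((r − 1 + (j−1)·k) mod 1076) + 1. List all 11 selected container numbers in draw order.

Selection 1: 768
Selection 2: 768 + 100 = 868
Selection 3: 868 + 100 = 968
Selection 4: 968 + 100 = 1068
Selection 5: 1068 + 100 = 1168 → 1168 − 1076 = 92
Selection 6: 92 + 100 = 192
Selection 7: 192 + 100 = 292
Selection 8: 292 + 100 = 392
Selection 9: 392 + 100 = 492
Selection 10: 492 + 100 = 592
Selection 11: 592 + 100 = 692

768, 868, 968, 1068, 92, 192, 292, 392, 492, 592, 692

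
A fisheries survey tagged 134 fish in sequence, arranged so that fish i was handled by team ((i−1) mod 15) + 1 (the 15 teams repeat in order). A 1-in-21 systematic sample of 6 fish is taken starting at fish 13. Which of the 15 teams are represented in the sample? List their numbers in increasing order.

1, 4, 7, 10, 13

Consecutive selections differ by k = 21, so their team numbers differ by 21 mod 15 = 6.
gcd(21, 15) = 3, so the sample visits 15/3 = 5 distinct residues mod 15.
Start 13 is team 13; the teams hit are 1, 4, 7, 10, 13.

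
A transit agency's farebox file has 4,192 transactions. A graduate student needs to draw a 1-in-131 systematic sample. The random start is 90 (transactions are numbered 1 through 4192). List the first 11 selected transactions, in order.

transaction 1: 90
transaction 2: 90 + 131 = 221
transaction 3: 221 + 131 = 352
transaction 4: 352 + 131 = 483
transaction 5: 483 + 131 = 614
transaction 6: 614 + 131 = 745
transaction 7: 745 + 131 = 876
transaction 8: 876 + 131 = 1007
transaction 9: 1007 + 131 = 1138
transaction 10: 1138 + 131 = 1269
transaction 11: 1269 + 131 = 1400

90, 221, 352, 483, 614, 745, 876, 1007, 1138, 1269, 1400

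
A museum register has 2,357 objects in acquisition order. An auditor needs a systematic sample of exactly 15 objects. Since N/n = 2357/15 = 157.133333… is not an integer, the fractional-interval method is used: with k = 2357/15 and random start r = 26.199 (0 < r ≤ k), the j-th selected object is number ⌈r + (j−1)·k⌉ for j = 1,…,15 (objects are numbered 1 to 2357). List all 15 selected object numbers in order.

27, 184, 341, 498, 655, 812, 969, 1127, 1284, 1441, 1598, 1755, 1912, 2069, 2227

j=1: r + 0k = 26.199 → ⌈·⌉ = 27
j=2: r + 1k = 183.332333… → ⌈·⌉ = 184
j=3: r + 2k = 340.465666… → ⌈·⌉ = 341
j=4: r + 3k = 497.599 → ⌈·⌉ = 498
j=5: r + 4k = 654.732333… → ⌈·⌉ = 655
j=6: r + 5k = 811.865666… → ⌈·⌉ = 812
j=7: r + 6k = 968.999 → ⌈·⌉ = 969
j=8: r + 7k = 1126.132333… → ⌈·⌉ = 1127
j=9: r + 8k = 1283.265666… → ⌈·⌉ = 1284
j=10: r + 9k = 1440.399 → ⌈·⌉ = 1441
j=11: r + 10k = 1597.532333… → ⌈·⌉ = 1598
j=12: r + 11k = 1754.665666… → ⌈·⌉ = 1755
j=13: r + 12k = 1911.799 → ⌈·⌉ = 1912
j=14: r + 13k = 2068.932333… → ⌈·⌉ = 2069
j=15: r + 14k = 2226.065666… → ⌈·⌉ = 2227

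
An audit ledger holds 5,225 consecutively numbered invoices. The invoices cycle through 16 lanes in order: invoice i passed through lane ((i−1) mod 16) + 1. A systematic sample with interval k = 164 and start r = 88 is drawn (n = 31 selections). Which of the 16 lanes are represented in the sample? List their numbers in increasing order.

Consecutive selections differ by k = 164, so their lane numbers differ by 164 mod 16 = 4.
gcd(164, 16) = 4, so the sample visits 16/4 = 4 distinct residues mod 16.
Start 88 is lane 8; the lanes hit are 4, 8, 12, 16.

4, 8, 12, 16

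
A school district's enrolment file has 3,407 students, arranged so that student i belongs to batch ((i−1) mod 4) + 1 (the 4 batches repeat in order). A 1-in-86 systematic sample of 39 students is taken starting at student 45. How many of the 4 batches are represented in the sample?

2

Consecutive selections differ by k = 86, so their batch numbers differ by 86 mod 4 = 2.
gcd(86, 4) = 2, so the sample visits 4/2 = 2 distinct residues mod 4.
Start 45 is batch 1; the batches hit are 1, 3.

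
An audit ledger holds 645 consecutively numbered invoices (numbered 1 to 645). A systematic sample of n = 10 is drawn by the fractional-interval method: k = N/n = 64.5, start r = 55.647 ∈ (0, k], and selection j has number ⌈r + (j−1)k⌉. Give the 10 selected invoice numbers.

56, 121, 185, 250, 314, 379, 443, 508, 572, 637

j=1: r + 0k = 55.647 → ⌈·⌉ = 56
j=2: r + 1k = 120.147 → ⌈·⌉ = 121
j=3: r + 2k = 184.647 → ⌈·⌉ = 185
j=4: r + 3k = 249.147 → ⌈·⌉ = 250
j=5: r + 4k = 313.647 → ⌈·⌉ = 314
j=6: r + 5k = 378.147 → ⌈·⌉ = 379
j=7: r + 6k = 442.647 → ⌈·⌉ = 443
j=8: r + 7k = 507.147 → ⌈·⌉ = 508
j=9: r + 8k = 571.647 → ⌈·⌉ = 572
j=10: r + 9k = 636.147 → ⌈·⌉ = 637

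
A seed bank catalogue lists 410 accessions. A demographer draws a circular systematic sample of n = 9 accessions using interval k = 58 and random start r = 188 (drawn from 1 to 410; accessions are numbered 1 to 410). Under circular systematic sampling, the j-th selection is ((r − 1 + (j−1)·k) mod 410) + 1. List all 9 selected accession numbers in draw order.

188, 246, 304, 362, 10, 68, 126, 184, 242

Selection 1: 188
Selection 2: 188 + 58 = 246
Selection 3: 246 + 58 = 304
Selection 4: 304 + 58 = 362
Selection 5: 362 + 58 = 420 → 420 − 410 = 10
Selection 6: 10 + 58 = 68
Selection 7: 68 + 58 = 126
Selection 8: 126 + 58 = 184
Selection 9: 184 + 58 = 242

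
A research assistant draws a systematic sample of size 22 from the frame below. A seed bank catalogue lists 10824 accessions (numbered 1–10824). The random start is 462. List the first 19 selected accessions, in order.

462, 954, 1446, 1938, 2430, 2922, 3414, 3906, 4398, 4890, 5382, 5874, 6366, 6858, 7350, 7842, 8334, 8826, 9318

k = N/n = 10824/22 = 492
accession 1: 462
accession 2: 462 + 492 = 954
accession 3: 954 + 492 = 1446
accession 4: 1446 + 492 = 1938
accession 5: 1938 + 492 = 2430
accession 6: 2430 + 492 = 2922
accession 7: 2922 + 492 = 3414
accession 8: 3414 + 492 = 3906
accession 9: 3906 + 492 = 4398
accession 10: 4398 + 492 = 4890
accession 11: 4890 + 492 = 5382
accession 12: 5382 + 492 = 5874
accession 13: 5874 + 492 = 6366
accession 14: 6366 + 492 = 6858
accession 15: 6858 + 492 = 7350
accession 16: 7350 + 492 = 7842
accession 17: 7842 + 492 = 8334
accession 18: 8334 + 492 = 8826
accession 19: 8826 + 492 = 9318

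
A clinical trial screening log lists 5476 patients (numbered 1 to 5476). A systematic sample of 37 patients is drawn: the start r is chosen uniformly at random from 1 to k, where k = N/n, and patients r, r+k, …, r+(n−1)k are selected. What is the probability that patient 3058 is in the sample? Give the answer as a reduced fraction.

k = 5476/37 = 148.
Patient 3058 is selected iff r ≡ 3058 (mod 148); exactly one such r in {1,…,148}.
Inclusion probability = 1/148.

1/148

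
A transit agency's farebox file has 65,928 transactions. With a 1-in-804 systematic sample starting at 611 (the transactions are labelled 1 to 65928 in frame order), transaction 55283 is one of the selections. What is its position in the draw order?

k = 804
position = (55283 − 611)/804 + 1 = 54672/804 + 1 = 68 + 1 = 69

69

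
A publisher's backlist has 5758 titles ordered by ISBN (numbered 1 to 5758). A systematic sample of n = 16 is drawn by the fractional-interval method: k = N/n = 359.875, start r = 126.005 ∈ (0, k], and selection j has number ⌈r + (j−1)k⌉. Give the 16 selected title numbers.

127, 486, 846, 1206, 1566, 1926, 2286, 2646, 3006, 3365, 3725, 4085, 4445, 4805, 5165, 5525

j=1: r + 0k = 126.005 → ⌈·⌉ = 127
j=2: r + 1k = 485.88 → ⌈·⌉ = 486
j=3: r + 2k = 845.755 → ⌈·⌉ = 846
j=4: r + 3k = 1205.63 → ⌈·⌉ = 1206
j=5: r + 4k = 1565.505 → ⌈·⌉ = 1566
j=6: r + 5k = 1925.38 → ⌈·⌉ = 1926
j=7: r + 6k = 2285.255 → ⌈·⌉ = 2286
j=8: r + 7k = 2645.13 → ⌈·⌉ = 2646
j=9: r + 8k = 3005.005 → ⌈·⌉ = 3006
j=10: r + 9k = 3364.88 → ⌈·⌉ = 3365
j=11: r + 10k = 3724.755 → ⌈·⌉ = 3725
j=12: r + 11k = 4084.63 → ⌈·⌉ = 4085
j=13: r + 12k = 4444.505 → ⌈·⌉ = 4445
j=14: r + 13k = 4804.38 → ⌈·⌉ = 4805
j=15: r + 14k = 5164.255 → ⌈·⌉ = 5165
j=16: r + 15k = 5524.13 → ⌈·⌉ = 5525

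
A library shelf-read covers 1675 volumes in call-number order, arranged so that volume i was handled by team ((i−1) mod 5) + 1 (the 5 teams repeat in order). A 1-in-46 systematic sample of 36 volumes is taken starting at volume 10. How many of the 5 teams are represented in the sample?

Consecutive selections differ by k = 46, so their team numbers differ by 46 mod 5 = 1.
gcd(46, 5) = 1, so the sample visits 5/1 = 5 distinct residues mod 5.
Start 10 is team 5; the teams hit are 1, 2, 3, 4, 5.

5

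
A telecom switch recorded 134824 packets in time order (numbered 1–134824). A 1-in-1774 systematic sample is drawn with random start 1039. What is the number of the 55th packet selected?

k = 1774
55th selection = r + (55−1)·k = 1039 + 54×1774 = 1039 + 95796 = 96835

96835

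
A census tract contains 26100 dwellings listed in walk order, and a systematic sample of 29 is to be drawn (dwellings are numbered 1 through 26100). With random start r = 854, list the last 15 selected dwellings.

k = N/n = 26100/29 = 900
15th selection = 854 + 14×900 = 13454
16th: 13454 + 900 = 14354
17th: 14354 + 900 = 15254
18th: 15254 + 900 = 16154
19th: 16154 + 900 = 17054
20th: 17054 + 900 = 17954
21st: 17954 + 900 = 18854
22nd: 18854 + 900 = 19754
23rd: 19754 + 900 = 20654
24th: 20654 + 900 = 21554
25th: 21554 + 900 = 22454
26th: 22454 + 900 = 23354
27th: 23354 + 900 = 24254
28th: 24254 + 900 = 25154
29th: 25154 + 900 = 26054

13454, 14354, 15254, 16154, 17054, 17954, 18854, 19754, 20654, 21554, 22454, 23354, 24254, 25154, 26054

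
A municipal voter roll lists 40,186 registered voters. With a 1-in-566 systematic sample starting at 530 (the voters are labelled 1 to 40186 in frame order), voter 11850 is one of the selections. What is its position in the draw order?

21

k = 566
position = (11850 − 530)/566 + 1 = 11320/566 + 1 = 20 + 1 = 21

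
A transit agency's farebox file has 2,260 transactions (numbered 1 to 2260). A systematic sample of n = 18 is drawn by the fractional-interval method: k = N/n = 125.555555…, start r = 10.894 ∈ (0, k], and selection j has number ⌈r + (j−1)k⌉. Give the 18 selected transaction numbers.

11, 137, 263, 388, 514, 639, 765, 890, 1016, 1141, 1267, 1393, 1518, 1644, 1769, 1895, 2020, 2146

j=1: r + 0k = 10.894 → ⌈·⌉ = 11
j=2: r + 1k = 136.449555… → ⌈·⌉ = 137
j=3: r + 2k = 262.005111… → ⌈·⌉ = 263
j=4: r + 3k = 387.560666… → ⌈·⌉ = 388
j=5: r + 4k = 513.116222… → ⌈·⌉ = 514
j=6: r + 5k = 638.671777… → ⌈·⌉ = 639
j=7: r + 6k = 764.227333… → ⌈·⌉ = 765
j=8: r + 7k = 889.782888… → ⌈·⌉ = 890
j=9: r + 8k = 1015.338444… → ⌈·⌉ = 1016
j=10: r + 9k = 1140.894 → ⌈·⌉ = 1141
j=11: r + 10k = 1266.449555… → ⌈·⌉ = 1267
j=12: r + 11k = 1392.005111… → ⌈·⌉ = 1393
j=13: r + 12k = 1517.560666… → ⌈·⌉ = 1518
j=14: r + 13k = 1643.116222… → ⌈·⌉ = 1644
j=15: r + 14k = 1768.671777… → ⌈·⌉ = 1769
j=16: r + 15k = 1894.227333… → ⌈·⌉ = 1895
j=17: r + 16k = 2019.782888… → ⌈·⌉ = 2020
j=18: r + 17k = 2145.338444… → ⌈·⌉ = 2146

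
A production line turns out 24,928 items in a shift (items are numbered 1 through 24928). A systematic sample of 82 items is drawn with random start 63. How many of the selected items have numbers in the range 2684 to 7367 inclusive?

16

k = 24928/82 = 304
First selection ≥ 2684: 63 + ⌈(2684−63)/304⌉·304 = 63 + 9×304 = 2799
Last selection ≤ 7367: 63 + ⌊(7367−63)/304⌋·304 = 63 + 24×304 = 7359
Count = 24 − 9 + 1 = 16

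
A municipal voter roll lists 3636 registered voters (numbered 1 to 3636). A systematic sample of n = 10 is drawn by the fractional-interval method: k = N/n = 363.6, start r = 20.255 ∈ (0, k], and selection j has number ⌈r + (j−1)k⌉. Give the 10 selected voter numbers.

j=1: r + 0k = 20.255 → ⌈·⌉ = 21
j=2: r + 1k = 383.855 → ⌈·⌉ = 384
j=3: r + 2k = 747.455 → ⌈·⌉ = 748
j=4: r + 3k = 1111.055 → ⌈·⌉ = 1112
j=5: r + 4k = 1474.655 → ⌈·⌉ = 1475
j=6: r + 5k = 1838.255 → ⌈·⌉ = 1839
j=7: r + 6k = 2201.855 → ⌈·⌉ = 2202
j=8: r + 7k = 2565.455 → ⌈·⌉ = 2566
j=9: r + 8k = 2929.055 → ⌈·⌉ = 2930
j=10: r + 9k = 3292.655 → ⌈·⌉ = 3293

21, 384, 748, 1112, 1475, 1839, 2202, 2566, 2930, 3293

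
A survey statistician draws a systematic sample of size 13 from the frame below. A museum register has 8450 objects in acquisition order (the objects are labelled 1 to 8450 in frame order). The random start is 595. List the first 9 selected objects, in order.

k = N/n = 8450/13 = 650
object 1: 595
object 2: 595 + 650 = 1245
object 3: 1245 + 650 = 1895
object 4: 1895 + 650 = 2545
object 5: 2545 + 650 = 3195
object 6: 3195 + 650 = 3845
object 7: 3845 + 650 = 4495
object 8: 4495 + 650 = 5145
object 9: 5145 + 650 = 5795

595, 1245, 1895, 2545, 3195, 3845, 4495, 5145, 5795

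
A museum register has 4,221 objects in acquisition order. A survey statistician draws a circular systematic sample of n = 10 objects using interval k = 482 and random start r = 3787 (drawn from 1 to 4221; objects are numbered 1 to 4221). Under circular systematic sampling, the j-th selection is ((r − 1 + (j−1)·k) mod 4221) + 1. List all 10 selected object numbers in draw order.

Selection 1: 3787
Selection 2: 3787 + 482 = 4269 → 4269 − 4221 = 48
Selection 3: 48 + 482 = 530
Selection 4: 530 + 482 = 1012
Selection 5: 1012 + 482 = 1494
Selection 6: 1494 + 482 = 1976
Selection 7: 1976 + 482 = 2458
Selection 8: 2458 + 482 = 2940
Selection 9: 2940 + 482 = 3422
Selection 10: 3422 + 482 = 3904

3787, 48, 530, 1012, 1494, 1976, 2458, 2940, 3422, 3904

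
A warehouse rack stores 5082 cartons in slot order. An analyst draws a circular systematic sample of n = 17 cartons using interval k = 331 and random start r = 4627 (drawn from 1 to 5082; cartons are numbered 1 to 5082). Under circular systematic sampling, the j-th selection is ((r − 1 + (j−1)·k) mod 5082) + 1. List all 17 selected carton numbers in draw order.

4627, 4958, 207, 538, 869, 1200, 1531, 1862, 2193, 2524, 2855, 3186, 3517, 3848, 4179, 4510, 4841

Selection 1: 4627
Selection 2: 4627 + 331 = 4958
Selection 3: 4958 + 331 = 5289 → 5289 − 5082 = 207
Selection 4: 207 + 331 = 538
Selection 5: 538 + 331 = 869
Selection 6: 869 + 331 = 1200
Selection 7: 1200 + 331 = 1531
Selection 8: 1531 + 331 = 1862
Selection 9: 1862 + 331 = 2193
Selection 10: 2193 + 331 = 2524
Selection 11: 2524 + 331 = 2855
Selection 12: 2855 + 331 = 3186
Selection 13: 3186 + 331 = 3517
Selection 14: 3517 + 331 = 3848
Selection 15: 3848 + 331 = 4179
Selection 16: 4179 + 331 = 4510
Selection 17: 4510 + 331 = 4841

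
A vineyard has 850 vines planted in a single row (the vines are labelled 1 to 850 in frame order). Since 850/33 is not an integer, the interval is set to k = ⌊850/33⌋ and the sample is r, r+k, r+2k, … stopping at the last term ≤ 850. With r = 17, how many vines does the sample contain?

34

k = ⌊850/33⌋ = 25
Achieved size = ⌊(850 − 17)/25⌋ + 1 = ⌊833/25⌋ + 1 = 33 + 1 = 34
(last selection: 17 + 33×25 = 842 ≤ 850; next would be 867 > 850)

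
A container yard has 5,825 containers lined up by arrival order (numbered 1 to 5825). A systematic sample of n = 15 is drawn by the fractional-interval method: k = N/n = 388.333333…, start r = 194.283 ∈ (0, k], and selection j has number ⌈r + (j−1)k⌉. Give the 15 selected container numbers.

195, 583, 971, 1360, 1748, 2136, 2525, 2913, 3301, 3690, 4078, 4466, 4855, 5243, 5631

j=1: r + 0k = 194.283 → ⌈·⌉ = 195
j=2: r + 1k = 582.616333… → ⌈·⌉ = 583
j=3: r + 2k = 970.949666… → ⌈·⌉ = 971
j=4: r + 3k = 1359.283 → ⌈·⌉ = 1360
j=5: r + 4k = 1747.616333… → ⌈·⌉ = 1748
j=6: r + 5k = 2135.949666… → ⌈·⌉ = 2136
j=7: r + 6k = 2524.283 → ⌈·⌉ = 2525
j=8: r + 7k = 2912.616333… → ⌈·⌉ = 2913
j=9: r + 8k = 3300.949666… → ⌈·⌉ = 3301
j=10: r + 9k = 3689.283 → ⌈·⌉ = 3690
j=11: r + 10k = 4077.616333… → ⌈·⌉ = 4078
j=12: r + 11k = 4465.949666… → ⌈·⌉ = 4466
j=13: r + 12k = 4854.283 → ⌈·⌉ = 4855
j=14: r + 13k = 5242.616333… → ⌈·⌉ = 5243
j=15: r + 14k = 5630.949666… → ⌈·⌉ = 5631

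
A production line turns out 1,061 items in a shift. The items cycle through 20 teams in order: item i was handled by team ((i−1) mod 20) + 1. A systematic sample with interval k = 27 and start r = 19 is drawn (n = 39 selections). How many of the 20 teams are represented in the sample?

Consecutive selections differ by k = 27, so their team numbers differ by 27 mod 20 = 7.
gcd(27, 20) = 1, so the sample visits 20/1 = 20 distinct residues mod 20.
Start 19 is team 19; the teams hit are 1, 2, 3, 4, 5, 6, 7, 8, 9, 10, 11, 12, 13, 14, 15, 16, 17, 18, 19, 20.

20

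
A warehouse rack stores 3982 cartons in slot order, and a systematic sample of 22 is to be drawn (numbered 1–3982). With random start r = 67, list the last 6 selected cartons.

2963, 3144, 3325, 3506, 3687, 3868

k = N/n = 3982/22 = 181
17th selection = 67 + 16×181 = 2963
18th: 2963 + 181 = 3144
19th: 3144 + 181 = 3325
20th: 3325 + 181 = 3506
21st: 3506 + 181 = 3687
22nd: 3687 + 181 = 3868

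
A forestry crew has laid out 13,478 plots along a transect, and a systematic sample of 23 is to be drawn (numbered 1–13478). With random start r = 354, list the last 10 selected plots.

7972, 8558, 9144, 9730, 10316, 10902, 11488, 12074, 12660, 13246

k = N/n = 13478/23 = 586
14th selection = 354 + 13×586 = 7972
15th: 7972 + 586 = 8558
16th: 8558 + 586 = 9144
17th: 9144 + 586 = 9730
18th: 9730 + 586 = 10316
19th: 10316 + 586 = 10902
20th: 10902 + 586 = 11488
21st: 11488 + 586 = 12074
22nd: 12074 + 586 = 12660
23rd: 12660 + 586 = 13246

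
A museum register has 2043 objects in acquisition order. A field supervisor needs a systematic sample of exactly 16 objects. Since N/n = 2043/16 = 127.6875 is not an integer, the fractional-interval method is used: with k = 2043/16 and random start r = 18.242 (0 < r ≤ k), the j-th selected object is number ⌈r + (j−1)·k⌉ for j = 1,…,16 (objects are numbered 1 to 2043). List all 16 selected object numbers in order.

19, 146, 274, 402, 529, 657, 785, 913, 1040, 1168, 1296, 1423, 1551, 1679, 1806, 1934

j=1: r + 0k = 18.242 → ⌈·⌉ = 19
j=2: r + 1k = 145.9295 → ⌈·⌉ = 146
j=3: r + 2k = 273.617 → ⌈·⌉ = 274
j=4: r + 3k = 401.3045 → ⌈·⌉ = 402
j=5: r + 4k = 528.992 → ⌈·⌉ = 529
j=6: r + 5k = 656.6795 → ⌈·⌉ = 657
j=7: r + 6k = 784.367 → ⌈·⌉ = 785
j=8: r + 7k = 912.0545 → ⌈·⌉ = 913
j=9: r + 8k = 1039.742 → ⌈·⌉ = 1040
j=10: r + 9k = 1167.4295 → ⌈·⌉ = 1168
j=11: r + 10k = 1295.117 → ⌈·⌉ = 1296
j=12: r + 11k = 1422.8045 → ⌈·⌉ = 1423
j=13: r + 12k = 1550.492 → ⌈·⌉ = 1551
j=14: r + 13k = 1678.1795 → ⌈·⌉ = 1679
j=15: r + 14k = 1805.867 → ⌈·⌉ = 1806
j=16: r + 15k = 1933.5545 → ⌈·⌉ = 1934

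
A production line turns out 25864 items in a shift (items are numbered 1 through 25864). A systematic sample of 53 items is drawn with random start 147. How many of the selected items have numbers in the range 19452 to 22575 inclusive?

6

k = 25864/53 = 488
First selection ≥ 19452: 147 + ⌈(19452−147)/488⌉·488 = 147 + 40×488 = 19667
Last selection ≤ 22575: 147 + ⌊(22575−147)/488⌋·488 = 147 + 45×488 = 22107
Count = 45 − 40 + 1 = 6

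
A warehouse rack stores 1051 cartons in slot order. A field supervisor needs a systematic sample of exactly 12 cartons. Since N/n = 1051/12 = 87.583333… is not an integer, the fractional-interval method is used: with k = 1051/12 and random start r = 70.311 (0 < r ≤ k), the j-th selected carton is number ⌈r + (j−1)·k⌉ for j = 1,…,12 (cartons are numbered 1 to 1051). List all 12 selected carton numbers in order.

j=1: r + 0k = 70.311 → ⌈·⌉ = 71
j=2: r + 1k = 157.894333… → ⌈·⌉ = 158
j=3: r + 2k = 245.477666… → ⌈·⌉ = 246
j=4: r + 3k = 333.061 → ⌈·⌉ = 334
j=5: r + 4k = 420.644333… → ⌈·⌉ = 421
j=6: r + 5k = 508.227666… → ⌈·⌉ = 509
j=7: r + 6k = 595.811 → ⌈·⌉ = 596
j=8: r + 7k = 683.394333… → ⌈·⌉ = 684
j=9: r + 8k = 770.977666… → ⌈·⌉ = 771
j=10: r + 9k = 858.561 → ⌈·⌉ = 859
j=11: r + 10k = 946.144333… → ⌈·⌉ = 947
j=12: r + 11k = 1033.727666… → ⌈·⌉ = 1034

71, 158, 246, 334, 421, 509, 596, 684, 771, 859, 947, 1034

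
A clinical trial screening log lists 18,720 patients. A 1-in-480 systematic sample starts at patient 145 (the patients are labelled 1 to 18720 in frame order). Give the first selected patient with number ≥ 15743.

15985

k = 480
Steps past start: ⌈(15743 − 145)/480⌉ = ⌈15598/480⌉ = 33
Selected patient: 145 + 33×480 = 15985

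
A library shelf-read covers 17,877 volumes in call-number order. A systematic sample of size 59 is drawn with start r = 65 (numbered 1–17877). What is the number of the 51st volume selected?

k = 17877/59 = 303
51st selection = r + (51−1)·k = 65 + 50×303 = 65 + 15150 = 15215

15215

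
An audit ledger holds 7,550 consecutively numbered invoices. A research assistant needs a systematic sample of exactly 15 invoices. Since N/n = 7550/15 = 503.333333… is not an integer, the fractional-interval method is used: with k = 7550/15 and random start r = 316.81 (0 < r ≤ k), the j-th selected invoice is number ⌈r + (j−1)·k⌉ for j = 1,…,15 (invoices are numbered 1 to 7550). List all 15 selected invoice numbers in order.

j=1: r + 0k = 316.81 → ⌈·⌉ = 317
j=2: r + 1k = 820.143333… → ⌈·⌉ = 821
j=3: r + 2k = 1323.476666… → ⌈·⌉ = 1324
j=4: r + 3k = 1826.81 → ⌈·⌉ = 1827
j=5: r + 4k = 2330.143333… → ⌈·⌉ = 2331
j=6: r + 5k = 2833.476666… → ⌈·⌉ = 2834
j=7: r + 6k = 3336.81 → ⌈·⌉ = 3337
j=8: r + 7k = 3840.143333… → ⌈·⌉ = 3841
j=9: r + 8k = 4343.476666… → ⌈·⌉ = 4344
j=10: r + 9k = 4846.81 → ⌈·⌉ = 4847
j=11: r + 10k = 5350.143333… → ⌈·⌉ = 5351
j=12: r + 11k = 5853.476666… → ⌈·⌉ = 5854
j=13: r + 12k = 6356.81 → ⌈·⌉ = 6357
j=14: r + 13k = 6860.143333… → ⌈·⌉ = 6861
j=15: r + 14k = 7363.476666… → ⌈·⌉ = 7364

317, 821, 1324, 1827, 2331, 2834, 3337, 3841, 4344, 4847, 5351, 5854, 6357, 6861, 7364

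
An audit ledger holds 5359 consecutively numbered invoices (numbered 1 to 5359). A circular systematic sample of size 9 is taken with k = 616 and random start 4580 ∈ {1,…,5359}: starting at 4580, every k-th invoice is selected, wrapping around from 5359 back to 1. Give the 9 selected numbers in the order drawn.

Selection 1: 4580
Selection 2: 4580 + 616 = 5196
Selection 3: 5196 + 616 = 5812 → 5812 − 5359 = 453
Selection 4: 453 + 616 = 1069
Selection 5: 1069 + 616 = 1685
Selection 6: 1685 + 616 = 2301
Selection 7: 2301 + 616 = 2917
Selection 8: 2917 + 616 = 3533
Selection 9: 3533 + 616 = 4149

4580, 5196, 453, 1069, 1685, 2301, 2917, 3533, 4149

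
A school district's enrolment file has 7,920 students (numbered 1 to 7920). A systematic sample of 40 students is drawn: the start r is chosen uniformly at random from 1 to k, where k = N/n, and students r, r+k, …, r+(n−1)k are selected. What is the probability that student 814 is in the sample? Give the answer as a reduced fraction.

1/198

k = 7920/40 = 198.
Student 814 is selected iff r ≡ 814 (mod 198); exactly one such r in {1,…,198}.
Inclusion probability = 1/198.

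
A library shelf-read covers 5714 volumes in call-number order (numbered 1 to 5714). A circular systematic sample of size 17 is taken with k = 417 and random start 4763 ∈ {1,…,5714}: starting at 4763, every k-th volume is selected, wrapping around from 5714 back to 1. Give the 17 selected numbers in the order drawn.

4763, 5180, 5597, 300, 717, 1134, 1551, 1968, 2385, 2802, 3219, 3636, 4053, 4470, 4887, 5304, 7

Selection 1: 4763
Selection 2: 4763 + 417 = 5180
Selection 3: 5180 + 417 = 5597
Selection 4: 5597 + 417 = 6014 → 6014 − 5714 = 300
Selection 5: 300 + 417 = 717
Selection 6: 717 + 417 = 1134
Selection 7: 1134 + 417 = 1551
Selection 8: 1551 + 417 = 1968
Selection 9: 1968 + 417 = 2385
Selection 10: 2385 + 417 = 2802
Selection 11: 2802 + 417 = 3219
Selection 12: 3219 + 417 = 3636
Selection 13: 3636 + 417 = 4053
Selection 14: 4053 + 417 = 4470
Selection 15: 4470 + 417 = 4887
Selection 16: 4887 + 417 = 5304
Selection 17: 5304 + 417 = 5721 → 5721 − 5714 = 7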